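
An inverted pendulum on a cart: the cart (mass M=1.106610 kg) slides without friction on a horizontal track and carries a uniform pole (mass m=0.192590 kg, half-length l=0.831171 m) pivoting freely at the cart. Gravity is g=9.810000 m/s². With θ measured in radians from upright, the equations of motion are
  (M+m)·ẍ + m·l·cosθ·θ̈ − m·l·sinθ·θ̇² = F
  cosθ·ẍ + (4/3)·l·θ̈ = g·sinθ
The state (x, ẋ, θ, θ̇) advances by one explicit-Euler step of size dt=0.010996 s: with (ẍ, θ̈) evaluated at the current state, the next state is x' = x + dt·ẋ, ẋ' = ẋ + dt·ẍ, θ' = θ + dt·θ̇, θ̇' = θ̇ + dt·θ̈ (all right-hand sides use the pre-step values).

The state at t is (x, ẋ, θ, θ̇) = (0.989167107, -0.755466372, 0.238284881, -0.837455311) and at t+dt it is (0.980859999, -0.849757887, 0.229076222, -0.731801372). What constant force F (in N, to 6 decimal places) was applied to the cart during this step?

ẍ = (ẋ'−ẋ)/dt = (-0.849757887−-0.755466372)/0.010996 = -8.575074
θ̈ = (θ̇'−θ̇)/dt = (-0.731801372−-0.837455311)/0.010996 = 9.608397
sinθ=0.236036, cosθ=0.971744
F = (M+m)·ẍ + m·l·cosθ·θ̈ − m·l·sinθ·θ̇² = -11.140736 + 1.494607 − 0.026499 = -9.672628

F = -9.672628 N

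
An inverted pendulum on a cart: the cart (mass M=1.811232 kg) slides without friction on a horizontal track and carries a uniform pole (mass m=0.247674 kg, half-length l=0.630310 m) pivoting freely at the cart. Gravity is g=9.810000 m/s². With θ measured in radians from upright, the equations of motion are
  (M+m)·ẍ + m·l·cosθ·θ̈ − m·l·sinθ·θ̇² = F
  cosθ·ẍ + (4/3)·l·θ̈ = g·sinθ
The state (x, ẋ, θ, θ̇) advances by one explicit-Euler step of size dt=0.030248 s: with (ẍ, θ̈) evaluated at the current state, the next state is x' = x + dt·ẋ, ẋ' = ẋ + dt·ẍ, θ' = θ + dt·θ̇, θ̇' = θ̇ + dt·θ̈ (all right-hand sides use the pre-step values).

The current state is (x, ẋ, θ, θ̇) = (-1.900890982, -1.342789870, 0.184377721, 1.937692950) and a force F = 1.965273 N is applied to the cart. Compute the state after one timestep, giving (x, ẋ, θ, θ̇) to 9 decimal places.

(-1.941507690, -1.314715951, 0.242989057, 1.969586059)

sinθ=0.183334837, cosθ=0.983050526
temp = (F + m·l·θ̇²·sinθ)/(M+m) = (1.965273 + 0.107460667)/2.058906 = 1.006716026
θ̈ = (g·sinθ − cosθ·temp)/(l·(4/3 − m·cos²θ/(M+m))) = 1.054387355
ẍ = temp − m·l·θ̈·cosθ/(M+m) = 0.928124789
Euler: x'=-1.900890982+0.030248·-1.342789870=-1.941507690, ẋ'=-1.342789870+0.030248·0.928124789=-1.314715951
       θ'=0.184377721+0.030248·1.937692950=0.242989057, θ̇'=1.937692950+0.030248·1.054387355=1.969586059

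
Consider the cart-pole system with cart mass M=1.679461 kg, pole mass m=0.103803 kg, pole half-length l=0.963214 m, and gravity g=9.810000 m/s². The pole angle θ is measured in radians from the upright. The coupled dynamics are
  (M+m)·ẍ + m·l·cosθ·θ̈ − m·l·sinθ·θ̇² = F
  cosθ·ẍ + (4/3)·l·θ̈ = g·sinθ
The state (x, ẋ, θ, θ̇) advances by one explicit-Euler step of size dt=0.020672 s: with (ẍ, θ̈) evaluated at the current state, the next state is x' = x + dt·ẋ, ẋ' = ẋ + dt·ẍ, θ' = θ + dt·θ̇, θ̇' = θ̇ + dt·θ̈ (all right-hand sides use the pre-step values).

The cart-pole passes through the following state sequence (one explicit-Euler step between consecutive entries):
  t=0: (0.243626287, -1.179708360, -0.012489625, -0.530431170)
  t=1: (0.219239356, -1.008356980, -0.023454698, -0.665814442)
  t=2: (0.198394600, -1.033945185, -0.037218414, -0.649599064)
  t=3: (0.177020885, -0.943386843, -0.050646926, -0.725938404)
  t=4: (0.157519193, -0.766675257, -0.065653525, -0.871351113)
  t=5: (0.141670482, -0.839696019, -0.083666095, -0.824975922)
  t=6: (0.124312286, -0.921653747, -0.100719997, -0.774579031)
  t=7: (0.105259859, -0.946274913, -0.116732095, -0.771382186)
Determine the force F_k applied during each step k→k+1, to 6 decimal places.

step 0→1:
  ẍ = (ẋ'−ẋ)/dt = (-1.008356980−-1.179708360)/0.020672 = 8.289057
  θ̈ = (θ̇'−θ̇)/dt = (-0.665814442−-0.530431170)/0.020672 = -6.549113
  sinθ=-0.012489, cosθ=0.999922
  F = (M+m)·ẍ + m·l·cosθ·θ̈ − m·l·sinθ·θ̇² = 14.781576 + -0.654759 − -0.000351 = 14.127169
step 1→2:
  ẍ = (ẋ'−ẋ)/dt = (-1.033945185−-1.008356980)/0.020672 = -1.237820
  θ̈ = (θ̇'−θ̇)/dt = (-0.649599064−-0.665814442)/0.020672 = 0.784413
  sinθ=-0.023453, cosθ=0.999725
  F = (M+m)·ẍ + m·l·cosθ·θ̈ − m·l·sinθ·θ̇² = -2.207359 + 0.078408 − -0.001040 = -2.127912
step 2→3:
  ẍ = (ẋ'−ẋ)/dt = (-0.943386843−-1.033945185)/0.020672 = 4.380725
  θ̈ = (θ̇'−θ̇)/dt = (-0.725938404−-0.649599064)/0.020672 = -3.692886
  sinθ=-0.037210, cosθ=0.999307
  F = (M+m)·ẍ + m·l·cosθ·θ̈ − m·l·sinθ·θ̇² = 7.811989 + -0.368976 − -0.001570 = 7.444583
step 3→4:
  ẍ = (ẋ'−ẋ)/dt = (-0.766675257−-0.943386843)/0.020672 = 8.548355
  θ̈ = (θ̇'−θ̇)/dt = (-0.871351113−-0.725938404)/0.020672 = -7.034284
  sinθ=-0.050625, cosθ=0.998718
  F = (M+m)·ẍ + m·l·cosθ·θ̈ − m·l·sinθ·θ̇² = 15.243973 + -0.702417 − -0.002667 = 14.544223
step 4→5:
  ẍ = (ẋ'−ẋ)/dt = (-0.839696019−-0.766675257)/0.020672 = -3.532351
  θ̈ = (θ̇'−θ̇)/dt = (-0.824975922−-0.871351113)/0.020672 = 2.243382
  sinθ=-0.065606, cosθ=0.997846
  F = (M+m)·ẍ + m·l·cosθ·θ̈ − m·l·sinθ·θ̇² = -6.299115 + 0.223820 − -0.004980 = -6.070314
step 5→6:
  ẍ = (ẋ'−ẋ)/dt = (-0.921653747−-0.839696019)/0.020672 = -3.964673
  θ̈ = (θ̇'−θ̇)/dt = (-0.774579031−-0.824975922)/0.020672 = 2.437930
  sinθ=-0.083569, cosθ=0.996502
  F = (M+m)·ẍ + m·l·cosθ·θ̈ − m·l·sinθ·θ̇² = -7.070059 + 0.242903 − -0.005687 = -6.821470
step 6→7:
  ẍ = (ẋ'−ẋ)/dt = (-0.946274913−-0.921653747)/0.020672 = -1.191039
  θ̈ = (θ̇'−θ̇)/dt = (-0.771382186−-0.774579031)/0.020672 = 0.154646
  sinθ=-0.100550, cosθ=0.994932
  F = (M+m)·ẍ + m·l·cosθ·θ̈ − m·l·sinθ·θ̇² = -2.123938 + 0.015384 − -0.006032 = -2.102522

F_0 = 14.127169 N
F_1 = -2.127912 N
F_2 = 7.444583 N
F_3 = 14.544223 N
F_4 = -6.070314 N
F_5 = -6.821470 N
F_6 = -2.102522 N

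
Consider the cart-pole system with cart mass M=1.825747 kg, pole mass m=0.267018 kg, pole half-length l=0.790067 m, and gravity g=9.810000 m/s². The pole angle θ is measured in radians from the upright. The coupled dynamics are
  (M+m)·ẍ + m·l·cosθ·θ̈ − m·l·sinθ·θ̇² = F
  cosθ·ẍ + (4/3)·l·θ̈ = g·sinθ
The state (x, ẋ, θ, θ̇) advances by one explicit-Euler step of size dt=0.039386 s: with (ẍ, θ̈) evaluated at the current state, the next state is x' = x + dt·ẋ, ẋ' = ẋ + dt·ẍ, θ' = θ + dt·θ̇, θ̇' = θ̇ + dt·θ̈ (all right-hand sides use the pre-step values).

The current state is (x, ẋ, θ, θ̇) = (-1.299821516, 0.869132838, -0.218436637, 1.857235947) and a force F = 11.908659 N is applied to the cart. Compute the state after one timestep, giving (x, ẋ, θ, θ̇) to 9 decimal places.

sinθ=-0.216703675, cosθ=0.976237429
temp = (F + m·l·θ̇²·sinθ)/(M+m) = (11.908659 + -0.157690271)/2.092765 = 5.615044560
θ̈ = (g·sinθ − cosθ·temp)/(l·(4/3 − m·cos²θ/(M+m))) = -7.946384325
ẍ = temp − m·l·θ̈·cosθ/(M+m) = 6.397048638
Euler: x'=-1.299821516+0.039386·0.869132838=-1.265589850, ẋ'=0.869132838+0.039386·6.397048638=1.121086996
       θ'=-0.218436637+0.039386·1.857235947=-0.145287542, θ̇'=1.857235947+0.039386·-7.946384325=1.544259654

(-1.265589850, 1.121086996, -0.145287542, 1.544259654)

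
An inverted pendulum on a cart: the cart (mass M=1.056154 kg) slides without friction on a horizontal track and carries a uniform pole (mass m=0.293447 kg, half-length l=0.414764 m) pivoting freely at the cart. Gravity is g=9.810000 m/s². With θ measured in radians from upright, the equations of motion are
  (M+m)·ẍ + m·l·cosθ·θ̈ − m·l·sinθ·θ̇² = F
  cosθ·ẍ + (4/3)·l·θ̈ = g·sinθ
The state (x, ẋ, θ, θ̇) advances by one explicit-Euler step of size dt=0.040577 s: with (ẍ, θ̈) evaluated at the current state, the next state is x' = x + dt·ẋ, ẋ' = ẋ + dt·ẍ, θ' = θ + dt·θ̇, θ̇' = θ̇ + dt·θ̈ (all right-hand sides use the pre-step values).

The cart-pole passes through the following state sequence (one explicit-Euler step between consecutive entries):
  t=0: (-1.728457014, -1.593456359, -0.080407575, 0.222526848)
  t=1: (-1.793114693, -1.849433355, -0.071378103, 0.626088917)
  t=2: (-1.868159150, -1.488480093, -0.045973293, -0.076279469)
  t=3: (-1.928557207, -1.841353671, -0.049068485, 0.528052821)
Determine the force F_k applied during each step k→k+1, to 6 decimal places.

step 0→1:
  ẍ = (ẋ'−ẋ)/dt = (-1.849433355−-1.593456359)/0.040577 = -6.308426
  θ̈ = (θ̇'−θ̇)/dt = (0.626088917−0.222526848)/0.040577 = 9.945587
  sinθ=-0.080321, cosθ=0.996769
  F = (M+m)·ẍ + m·l·cosθ·θ̈ − m·l·sinθ·θ̇² = -8.513858 + 1.206579 − -0.000484 = -7.306795
step 1→2:
  ẍ = (ẋ'−ẋ)/dt = (-1.488480093−-1.849433355)/0.040577 = 8.895514
  θ̈ = (θ̇'−θ̇)/dt = (-0.076279469−0.626088917)/0.040577 = -17.309520
  sinθ=-0.071318, cosθ=0.997454
  F = (M+m)·ẍ + m·l·cosθ·θ̈ − m·l·sinθ·θ̇² = 12.005394 + -2.101399 − -0.003403 = 9.907398
step 2→3:
  ẍ = (ẋ'−ẋ)/dt = (-1.841353671−-1.488480093)/0.040577 = -8.696394
  θ̈ = (θ̇'−θ̇)/dt = (0.528052821−-0.076279469)/0.040577 = 14.893469
  sinθ=-0.045957, cosθ=0.998943
  F = (M+m)·ẍ + m·l·cosθ·θ̈ − m·l·sinθ·θ̇² = -11.736662 + 1.810787 − -0.000033 = -9.925842

F_0 = -7.306795 N
F_1 = 9.907398 N
F_2 = -9.925842 N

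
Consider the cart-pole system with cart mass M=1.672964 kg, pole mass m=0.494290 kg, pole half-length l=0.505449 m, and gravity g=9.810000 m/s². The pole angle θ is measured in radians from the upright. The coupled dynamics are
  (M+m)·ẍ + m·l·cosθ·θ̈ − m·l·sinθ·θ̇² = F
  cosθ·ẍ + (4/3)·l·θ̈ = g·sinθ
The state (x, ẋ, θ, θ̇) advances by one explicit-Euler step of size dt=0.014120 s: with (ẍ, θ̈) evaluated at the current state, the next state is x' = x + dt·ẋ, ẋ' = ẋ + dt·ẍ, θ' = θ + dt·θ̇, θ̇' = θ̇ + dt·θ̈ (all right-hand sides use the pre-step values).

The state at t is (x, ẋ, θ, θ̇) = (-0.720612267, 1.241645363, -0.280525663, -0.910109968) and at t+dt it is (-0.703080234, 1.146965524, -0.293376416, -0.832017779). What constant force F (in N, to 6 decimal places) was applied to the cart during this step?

ẍ = (ẋ'−ẋ)/dt = (1.146965524−1.241645363)/0.014120 = -6.705371
θ̈ = (θ̇'−θ̇)/dt = (-0.832017779−-0.910109968)/0.014120 = 5.530608
sinθ=-0.276861, cosθ=0.960910
F = (M+m)·ẍ + m·l·cosθ·θ̈ − m·l·sinθ·θ̇² = -14.532242 + 1.327745 − -0.057294 = -13.147203

F = -13.147203 N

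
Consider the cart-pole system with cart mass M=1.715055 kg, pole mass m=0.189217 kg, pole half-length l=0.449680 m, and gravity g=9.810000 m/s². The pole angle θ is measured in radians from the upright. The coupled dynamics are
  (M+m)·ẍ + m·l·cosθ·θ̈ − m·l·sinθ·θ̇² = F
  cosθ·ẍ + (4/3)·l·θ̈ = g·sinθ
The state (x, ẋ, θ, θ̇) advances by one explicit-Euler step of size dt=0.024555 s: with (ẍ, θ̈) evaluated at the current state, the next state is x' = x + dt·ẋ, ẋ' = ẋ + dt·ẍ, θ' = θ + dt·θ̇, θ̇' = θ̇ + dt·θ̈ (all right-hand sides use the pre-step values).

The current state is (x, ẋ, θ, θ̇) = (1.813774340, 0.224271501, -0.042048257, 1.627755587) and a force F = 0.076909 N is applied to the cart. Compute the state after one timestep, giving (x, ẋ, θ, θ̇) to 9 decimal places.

sinθ=-0.042035867, cosθ=0.999116102
temp = (F + m·l·θ̇²·sinθ)/(M+m) = (0.076909 + -0.009476809)/1.904272 = 0.035411008
θ̈ = (g·sinθ − cosθ·temp)/(l·(4/3 − m·cos²θ/(M+m))) = -0.806803096
ẍ = temp − m·l·θ̈·cosθ/(M+m) = 0.071428897
Euler: x'=1.813774340+0.024555·0.224271501=1.819281327, ẋ'=0.224271501+0.024555·0.071428897=0.226025438
       θ'=-0.042048257+0.024555·1.627755587=-0.002078719, θ̇'=1.627755587+0.024555·-0.806803096=1.607944537

(1.819281327, 0.226025438, -0.002078719, 1.607944537)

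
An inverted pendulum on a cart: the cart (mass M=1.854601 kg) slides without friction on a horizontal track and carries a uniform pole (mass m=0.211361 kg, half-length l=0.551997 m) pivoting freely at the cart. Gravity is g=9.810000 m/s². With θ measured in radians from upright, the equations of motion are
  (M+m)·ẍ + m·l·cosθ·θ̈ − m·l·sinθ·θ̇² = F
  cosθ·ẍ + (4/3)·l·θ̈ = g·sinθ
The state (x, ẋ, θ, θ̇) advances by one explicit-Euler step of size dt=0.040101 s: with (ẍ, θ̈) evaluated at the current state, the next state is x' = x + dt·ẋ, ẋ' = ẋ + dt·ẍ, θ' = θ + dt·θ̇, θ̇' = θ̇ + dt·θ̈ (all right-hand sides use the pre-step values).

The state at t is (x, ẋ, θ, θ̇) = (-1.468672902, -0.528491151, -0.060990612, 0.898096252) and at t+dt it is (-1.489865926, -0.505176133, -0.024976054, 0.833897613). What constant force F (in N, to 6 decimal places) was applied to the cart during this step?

ẍ = (ẋ'−ẋ)/dt = (-0.505176133−-0.528491151)/0.040101 = 0.581407
θ̈ = (θ̇'−θ̇)/dt = (0.833897613−0.898096252)/0.040101 = -1.600924
sinθ=-0.060953, cosθ=0.998141
F = (M+m)·ẍ + m·l·cosθ·θ̈ − m·l·sinθ·θ̇² = 1.201166 + -0.186433 − -0.005736 = 1.020468

F = 1.020468 N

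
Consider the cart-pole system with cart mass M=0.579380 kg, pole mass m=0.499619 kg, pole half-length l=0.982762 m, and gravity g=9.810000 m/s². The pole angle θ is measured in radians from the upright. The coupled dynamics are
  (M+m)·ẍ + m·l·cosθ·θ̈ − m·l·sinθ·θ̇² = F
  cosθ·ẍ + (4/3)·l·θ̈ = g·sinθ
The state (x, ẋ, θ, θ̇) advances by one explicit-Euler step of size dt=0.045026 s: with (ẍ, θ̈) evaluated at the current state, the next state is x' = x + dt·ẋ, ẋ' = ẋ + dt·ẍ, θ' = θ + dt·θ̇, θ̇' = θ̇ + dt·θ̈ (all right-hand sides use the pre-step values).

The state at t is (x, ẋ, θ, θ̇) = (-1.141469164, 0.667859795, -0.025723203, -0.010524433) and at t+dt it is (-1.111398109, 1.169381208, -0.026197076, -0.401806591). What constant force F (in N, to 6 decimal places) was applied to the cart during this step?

ẍ = (ẋ'−ẋ)/dt = (1.169381208−0.667859795)/0.045026 = 11.138485
θ̈ = (θ̇'−θ̇)/dt = (-0.401806591−-0.010524433)/0.045026 = -8.690138
sinθ=-0.025720, cosθ=0.999669
F = (M+m)·ẍ + m·l·cosθ·θ̈ − m·l·sinθ·θ̇² = 12.018414 + -4.265503 − -0.000001 = 7.752912

F = 7.752912 N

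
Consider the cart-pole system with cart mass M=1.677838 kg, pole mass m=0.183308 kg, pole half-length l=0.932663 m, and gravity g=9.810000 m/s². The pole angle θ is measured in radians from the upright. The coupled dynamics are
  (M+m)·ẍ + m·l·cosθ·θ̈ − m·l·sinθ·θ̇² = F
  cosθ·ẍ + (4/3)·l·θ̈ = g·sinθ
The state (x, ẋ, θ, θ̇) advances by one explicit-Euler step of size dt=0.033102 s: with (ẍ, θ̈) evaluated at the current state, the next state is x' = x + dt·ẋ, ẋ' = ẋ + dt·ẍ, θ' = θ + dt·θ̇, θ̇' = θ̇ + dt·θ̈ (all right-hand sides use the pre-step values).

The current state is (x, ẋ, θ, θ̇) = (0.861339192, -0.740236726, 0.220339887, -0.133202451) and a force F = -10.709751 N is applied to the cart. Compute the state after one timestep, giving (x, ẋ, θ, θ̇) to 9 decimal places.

(0.836835876, -0.950621096, 0.215930619, 0.088960995)

sinθ=0.218561305, cosθ=0.975823220
temp = (F + m·l·θ̇²·sinθ)/(M+m) = (-10.709751 + 0.000662985)/1.861146 = -5.754028977
θ̈ = (g·sinθ − cosθ·temp)/(l·(4/3 − m·cos²θ/(M+m))) = 6.711481069
ẍ = temp − m·l·θ̈·cosθ/(M+m) = -6.355639247
Euler: x'=0.861339192+0.033102·-0.740236726=0.836835876, ẋ'=-0.740236726+0.033102·-6.355639247=-0.950621096
       θ'=0.220339887+0.033102·-0.133202451=0.215930619, θ̇'=-0.133202451+0.033102·6.711481069=0.088960995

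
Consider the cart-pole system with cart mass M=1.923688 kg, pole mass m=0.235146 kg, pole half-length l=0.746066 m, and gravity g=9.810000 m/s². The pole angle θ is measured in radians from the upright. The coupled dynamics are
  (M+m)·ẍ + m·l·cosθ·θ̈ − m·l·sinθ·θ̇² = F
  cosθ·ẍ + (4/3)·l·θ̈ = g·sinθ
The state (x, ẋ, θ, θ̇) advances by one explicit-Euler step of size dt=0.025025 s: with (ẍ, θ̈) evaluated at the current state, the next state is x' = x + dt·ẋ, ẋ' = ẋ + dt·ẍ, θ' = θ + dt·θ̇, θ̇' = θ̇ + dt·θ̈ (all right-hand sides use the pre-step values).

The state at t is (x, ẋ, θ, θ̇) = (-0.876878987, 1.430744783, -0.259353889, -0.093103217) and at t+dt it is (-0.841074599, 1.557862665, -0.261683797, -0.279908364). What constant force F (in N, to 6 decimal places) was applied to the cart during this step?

ẍ = (ẋ'−ẋ)/dt = (1.557862665−1.430744783)/0.025025 = 5.079636
θ̈ = (θ̇'−θ̇)/dt = (-0.279908364−-0.093103217)/0.025025 = -7.464741
sinθ=-0.256456, cosθ=0.966556
F = (M+m)·ẍ + m·l·cosθ·θ̈ − m·l·sinθ·θ̇² = 10.966090 + -1.265775 − -0.000390 = 9.700705

F = 9.700705 N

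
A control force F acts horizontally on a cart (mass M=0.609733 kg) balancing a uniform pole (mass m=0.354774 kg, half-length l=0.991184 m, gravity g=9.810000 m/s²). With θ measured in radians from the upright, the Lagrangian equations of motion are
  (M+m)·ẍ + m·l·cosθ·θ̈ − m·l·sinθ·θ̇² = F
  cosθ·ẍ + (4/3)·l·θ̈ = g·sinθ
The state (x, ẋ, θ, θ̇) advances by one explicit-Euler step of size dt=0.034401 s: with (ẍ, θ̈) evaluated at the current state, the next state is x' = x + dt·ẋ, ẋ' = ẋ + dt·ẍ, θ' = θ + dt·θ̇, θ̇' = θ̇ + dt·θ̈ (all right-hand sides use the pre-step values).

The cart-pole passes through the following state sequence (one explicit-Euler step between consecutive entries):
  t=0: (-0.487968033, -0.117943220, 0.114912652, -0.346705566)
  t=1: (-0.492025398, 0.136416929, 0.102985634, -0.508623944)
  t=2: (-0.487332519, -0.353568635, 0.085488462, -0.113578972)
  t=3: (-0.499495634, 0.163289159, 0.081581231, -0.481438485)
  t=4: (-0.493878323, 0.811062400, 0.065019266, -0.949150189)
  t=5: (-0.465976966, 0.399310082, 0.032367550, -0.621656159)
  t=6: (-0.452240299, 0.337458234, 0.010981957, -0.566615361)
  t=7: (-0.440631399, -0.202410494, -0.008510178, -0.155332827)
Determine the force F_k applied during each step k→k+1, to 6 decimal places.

F_0 = 5.482484 N
F_1 = -9.730419 N
F_2 = 10.744327 N
F_3 = 13.390054 N
F_4 = -8.224393 N
F_5 = -1.176218 N
F_6 = -10.933768 N

step 0→1:
  ẍ = (ẋ'−ẋ)/dt = (0.136416929−-0.117943220)/0.034401 = 7.393975
  θ̈ = (θ̇'−θ̇)/dt = (-0.508623944−-0.346705566)/0.034401 = -4.706793
  sinθ=0.114660, cosθ=0.993405
  F = (M+m)·ẍ + m·l·cosθ·θ̈ − m·l·sinθ·θ̇² = 7.131541 + -1.644210 − 0.004847 = 5.482484
step 1→2:
  ẍ = (ẋ'−ẋ)/dt = (-0.353568635−0.136416929)/0.034401 = -14.243352
  θ̈ = (θ̇'−θ̇)/dt = (-0.113578972−-0.508623944)/0.034401 = 11.483532
  sinθ=0.102804, cosθ=0.994702
  F = (M+m)·ẍ + m·l·cosθ·θ̈ − m·l·sinθ·θ̇² = -13.737813 + 4.016746 − 0.009352 = -9.730419
step 2→3:
  ẍ = (ẋ'−ẋ)/dt = (0.163289159−-0.353568635)/0.034401 = 15.024499
  θ̈ = (θ̇'−θ̇)/dt = (-0.481438485−-0.113578972)/0.034401 = -10.693280
  sinθ=0.085384, cosθ=0.996348
  F = (M+m)·ẍ + m·l·cosθ·θ̈ − m·l·sinθ·θ̇² = 14.491235 + -3.746520 − 0.000387 = 10.744327
step 3→4:
  ẍ = (ẋ'−ẋ)/dt = (0.811062400−0.163289159)/0.034401 = 18.830070
  θ̈ = (θ̇'−θ̇)/dt = (-0.949150189−-0.481438485)/0.034401 = -13.595875
  sinθ=0.081491, cosθ=0.996674
  F = (M+m)·ẍ + m·l·cosθ·θ̈ − m·l·sinθ·θ̇² = 18.161734 + -4.765038 − 0.006642 = 13.390054
step 4→5:
  ẍ = (ẋ'−ẋ)/dt = (0.399310082−0.811062400)/0.034401 = -11.969196
  θ̈ = (θ̇'−θ̇)/dt = (-0.621656159−-0.949150189)/0.034401 = 9.519899
  sinθ=0.064973, cosθ=0.997887
  F = (M+m)·ẍ + m·l·cosθ·θ̈ − m·l·sinθ·θ̇² = -11.544373 + 3.340564 − 0.020583 = -8.224393
step 5→6:
  ẍ = (ẋ'−ẋ)/dt = (0.337458234−0.399310082)/0.034401 = -1.797967
  θ̈ = (θ̇'−θ̇)/dt = (-0.566615361−-0.621656159)/0.034401 = 1.599977
  sinθ=0.032362, cosθ=0.999476
  F = (M+m)·ẍ + m·l·cosθ·θ̈ − m·l·sinθ·θ̇² = -1.734151 + 0.562331 − 0.004398 = -1.176218
step 6→7:
  ẍ = (ẋ'−ẋ)/dt = (-0.202410494−0.337458234)/0.034401 = -15.693402
  θ̈ = (θ̇'−θ̇)/dt = (-0.155332827−-0.566615361)/0.034401 = 11.955540
  sinθ=0.010982, cosθ=0.999940
  F = (M+m)·ẍ + m·l·cosθ·θ̈ − m·l·sinθ·θ̇² = -15.136396 + 4.203868 − 0.001240 = -10.933768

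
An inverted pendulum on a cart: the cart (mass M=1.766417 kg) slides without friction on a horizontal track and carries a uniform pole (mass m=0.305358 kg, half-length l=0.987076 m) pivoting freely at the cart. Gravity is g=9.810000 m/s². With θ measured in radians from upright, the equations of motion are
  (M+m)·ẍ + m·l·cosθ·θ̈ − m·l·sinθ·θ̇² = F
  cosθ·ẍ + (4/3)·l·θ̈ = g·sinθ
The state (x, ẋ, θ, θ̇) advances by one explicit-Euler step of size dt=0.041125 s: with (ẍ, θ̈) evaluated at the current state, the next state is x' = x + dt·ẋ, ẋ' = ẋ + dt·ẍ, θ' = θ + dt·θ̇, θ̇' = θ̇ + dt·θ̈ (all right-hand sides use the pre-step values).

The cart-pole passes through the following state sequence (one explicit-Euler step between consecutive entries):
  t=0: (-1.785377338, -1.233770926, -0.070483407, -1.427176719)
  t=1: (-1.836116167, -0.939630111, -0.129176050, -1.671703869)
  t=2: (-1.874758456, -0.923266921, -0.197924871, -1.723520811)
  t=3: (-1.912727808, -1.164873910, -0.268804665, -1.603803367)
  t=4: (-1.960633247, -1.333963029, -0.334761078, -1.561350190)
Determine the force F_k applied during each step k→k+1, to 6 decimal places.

step 0→1:
  ẍ = (ẋ'−ẋ)/dt = (-0.939630111−-1.233770926)/0.041125 = 7.152360
  θ̈ = (θ̇'−θ̇)/dt = (-1.671703869−-1.427176719)/0.041125 = -5.945949
  sinθ=-0.070425, cosθ=0.997517
  F = (M+m)·ẍ + m·l·cosθ·θ̈ − m·l·sinθ·θ̇² = 14.818081 + -1.787728 − -0.043236 = 13.073589
step 1→2:
  ẍ = (ẋ'−ẋ)/dt = (-0.923266921−-0.939630111)/0.041125 = 0.397889
  θ̈ = (θ̇'−θ̇)/dt = (-1.723520811−-1.671703869)/0.041125 = -1.259986
  sinθ=-0.128817, cosθ=0.991668
  F = (M+m)·ẍ + m·l·cosθ·θ̈ − m·l·sinθ·θ̇² = 0.824337 + -0.376610 − -0.108506 = 0.556232
step 2→3:
  ẍ = (ẋ'−ẋ)/dt = (-1.164873910−-0.923266921)/0.041125 = -5.874942
  θ̈ = (θ̇'−θ̇)/dt = (-1.603803367−-1.723520811)/0.041125 = 2.911062
  sinθ=-0.196635, cosθ=0.980477
  F = (M+m)·ẍ + m·l·cosθ·θ̈ − m·l·sinθ·θ̇² = -12.171558 + 0.860298 − -0.176057 = -11.135203
step 3→4:
  ẍ = (ẋ'−ẋ)/dt = (-1.333963029−-1.164873910)/0.041125 = -4.111590
  θ̈ = (θ̇'−θ̇)/dt = (-1.561350190−-1.603803367)/0.041125 = 1.032296
  sinθ=-0.265579, cosθ=0.964089
  F = (M+m)·ẍ + m·l·cosθ·θ̈ − m·l·sinθ·θ̇² = -8.518288 + 0.299972 − -0.205900 = -8.012416

F_0 = 13.073589 N
F_1 = 0.556232 N
F_2 = -11.135203 N
F_3 = -8.012416 N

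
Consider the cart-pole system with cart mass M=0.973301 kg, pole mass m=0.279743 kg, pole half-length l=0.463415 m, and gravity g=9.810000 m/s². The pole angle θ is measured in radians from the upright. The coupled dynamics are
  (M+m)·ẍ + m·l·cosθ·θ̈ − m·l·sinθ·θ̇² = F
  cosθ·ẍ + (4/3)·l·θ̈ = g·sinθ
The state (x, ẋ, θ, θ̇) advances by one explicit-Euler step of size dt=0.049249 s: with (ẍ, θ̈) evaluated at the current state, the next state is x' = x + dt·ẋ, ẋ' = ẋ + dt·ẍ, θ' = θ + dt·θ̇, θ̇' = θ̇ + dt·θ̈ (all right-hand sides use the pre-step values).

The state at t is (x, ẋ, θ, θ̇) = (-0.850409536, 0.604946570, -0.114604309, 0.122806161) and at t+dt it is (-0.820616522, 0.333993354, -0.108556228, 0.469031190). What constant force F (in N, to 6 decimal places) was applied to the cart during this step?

ẍ = (ẋ'−ẋ)/dt = (0.333993354−0.604946570)/0.049249 = -5.501700
θ̈ = (θ̇'−θ̇)/dt = (0.469031190−0.122806161)/0.049249 = 7.030093
sinθ=-0.114354, cosθ=0.993440
F = (M+m)·ẍ + m·l·cosθ·θ̈ − m·l·sinθ·θ̇² = -6.893872 + 0.905382 − -0.000224 = -5.988266

F = -5.988266 N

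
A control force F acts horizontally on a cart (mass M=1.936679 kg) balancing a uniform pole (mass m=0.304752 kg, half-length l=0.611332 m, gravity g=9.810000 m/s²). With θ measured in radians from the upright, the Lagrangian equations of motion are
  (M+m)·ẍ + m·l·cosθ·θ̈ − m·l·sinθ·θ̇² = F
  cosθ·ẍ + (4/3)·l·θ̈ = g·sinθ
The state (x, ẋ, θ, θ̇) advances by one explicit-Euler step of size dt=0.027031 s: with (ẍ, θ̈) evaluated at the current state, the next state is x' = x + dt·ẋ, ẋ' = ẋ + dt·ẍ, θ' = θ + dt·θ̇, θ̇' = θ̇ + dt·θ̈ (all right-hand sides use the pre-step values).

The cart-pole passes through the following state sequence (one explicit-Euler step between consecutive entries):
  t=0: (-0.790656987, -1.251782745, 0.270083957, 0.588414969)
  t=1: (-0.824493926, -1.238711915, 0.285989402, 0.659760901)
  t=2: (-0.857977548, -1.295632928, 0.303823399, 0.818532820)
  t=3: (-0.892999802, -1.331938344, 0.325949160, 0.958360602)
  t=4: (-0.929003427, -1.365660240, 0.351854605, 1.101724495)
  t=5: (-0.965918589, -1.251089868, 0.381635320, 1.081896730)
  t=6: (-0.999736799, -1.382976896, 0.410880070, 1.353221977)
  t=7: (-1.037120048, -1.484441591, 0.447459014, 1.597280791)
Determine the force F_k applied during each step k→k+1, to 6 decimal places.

F_0 = 1.540541 N
F_1 = -3.692961 N
F_2 = -2.128226 N
F_3 = -1.914962 N
F_4 = 9.294041 N
F_5 = -9.281883 N
F_6 = -7.007682 N

step 0→1:
  ẍ = (ẋ'−ẋ)/dt = (-1.238711915−-1.251782745)/0.027031 = 0.483550
  θ̈ = (θ̇'−θ̇)/dt = (0.659760901−0.588414969)/0.027031 = 2.639411
  sinθ=0.266812, cosθ=0.963748
  F = (M+m)·ẍ + m·l·cosθ·θ̈ − m·l·sinθ·θ̇² = 1.083843 + 0.473909 − 0.017211 = 1.540541
step 1→2:
  ẍ = (ẋ'−ẋ)/dt = (-1.295632928−-1.238711915)/0.027031 = -2.105768
  θ̈ = (θ̇'−θ̇)/dt = (0.818532820−0.659760901)/0.027031 = 5.873698
  sinθ=0.282107, cosθ=0.959383
  F = (M+m)·ẍ + m·l·cosθ·θ̈ − m·l·sinθ·θ̇² = -4.719934 + 1.049850 − 0.022878 = -3.692961
step 2→3:
  ẍ = (ẋ'−ẋ)/dt = (-1.331938344−-1.295632928)/0.027031 = -1.343103
  θ̈ = (θ̇'−θ̇)/dt = (0.958360602−0.818532820)/0.027031 = 5.172868
  sinθ=0.299171, cosθ=0.954200
  F = (M+m)·ẍ + m·l·cosθ·θ̈ − m·l·sinθ·θ̇² = -3.010473 + 0.919590 − 0.037343 = -2.128226
step 3→4:
  ẍ = (ẋ'−ẋ)/dt = (-1.365660240−-1.331938344)/0.027031 = -1.247527
  θ̈ = (θ̇'−θ̇)/dt = (1.101724495−0.958360602)/0.027031 = 5.303684
  sinθ=0.320208, cosθ=0.947347
  F = (M+m)·ẍ + m·l·cosθ·θ̈ − m·l·sinθ·θ̇² = -2.796245 + 0.936075 − 0.054792 = -1.914962
step 4→5:
  ẍ = (ẋ'−ẋ)/dt = (-1.251089868−-1.365660240)/0.027031 = 4.238481
  θ̈ = (θ̇'−θ̇)/dt = (1.081896730−1.101724495)/0.027031 = -0.733519
  sinθ=0.344639, cosθ=0.938735
  F = (M+m)·ẍ + m·l·cosθ·θ̈ − m·l·sinθ·θ̇² = 9.500262 + -0.128286 − 0.077935 = 9.294041
step 5→6:
  ẍ = (ẋ'−ẋ)/dt = (-1.382976896−-1.251089868)/0.027031 = -4.879103
  θ̈ = (θ̇'−θ̇)/dt = (1.353221977−1.081896730)/0.027031 = 10.037559
  sinθ=0.372439, cosθ=0.928057
  F = (M+m)·ẍ + m·l·cosθ·θ̈ − m·l·sinθ·θ̇² = -10.936172 + 1.735507 − 0.081218 = -9.281883
step 6→7:
  ẍ = (ẋ'−ẋ)/dt = (-1.484441591−-1.382976896)/0.027031 = -3.753642
  θ̈ = (θ̇'−θ̇)/dt = (1.597280791−1.353221977)/0.027031 = 9.028849
  sinθ=0.399416, cosθ=0.916770
  F = (M+m)·ẍ + m·l·cosθ·θ̈ − m·l·sinθ·θ̇² = -8.413529 + 1.542113 − 0.136266 = -7.007682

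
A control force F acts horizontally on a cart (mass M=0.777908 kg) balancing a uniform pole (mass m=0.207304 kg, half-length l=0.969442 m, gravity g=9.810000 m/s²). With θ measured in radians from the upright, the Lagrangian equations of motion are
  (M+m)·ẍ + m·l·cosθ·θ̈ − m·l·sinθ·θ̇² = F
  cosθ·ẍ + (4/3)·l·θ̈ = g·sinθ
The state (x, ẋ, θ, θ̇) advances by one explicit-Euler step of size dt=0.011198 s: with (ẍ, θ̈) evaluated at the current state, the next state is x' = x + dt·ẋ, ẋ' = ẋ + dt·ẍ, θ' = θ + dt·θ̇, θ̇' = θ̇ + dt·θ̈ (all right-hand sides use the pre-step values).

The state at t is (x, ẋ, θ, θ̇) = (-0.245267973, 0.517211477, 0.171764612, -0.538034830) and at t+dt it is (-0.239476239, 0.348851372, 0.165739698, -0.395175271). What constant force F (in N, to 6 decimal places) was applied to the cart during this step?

F = -12.296290 N

ẍ = (ẋ'−ẋ)/dt = (0.348851372−0.517211477)/0.011198 = -15.034837
θ̈ = (θ̇'−θ̇)/dt = (-0.395175271−-0.538034830)/0.011198 = 12.757596
sinθ=0.170921, cosθ=0.985285
F = (M+m)·ẍ + m·l·cosθ·θ̈ − m·l·sinθ·θ̇² = -14.812502 + 2.526156 − 0.009944 = -12.296290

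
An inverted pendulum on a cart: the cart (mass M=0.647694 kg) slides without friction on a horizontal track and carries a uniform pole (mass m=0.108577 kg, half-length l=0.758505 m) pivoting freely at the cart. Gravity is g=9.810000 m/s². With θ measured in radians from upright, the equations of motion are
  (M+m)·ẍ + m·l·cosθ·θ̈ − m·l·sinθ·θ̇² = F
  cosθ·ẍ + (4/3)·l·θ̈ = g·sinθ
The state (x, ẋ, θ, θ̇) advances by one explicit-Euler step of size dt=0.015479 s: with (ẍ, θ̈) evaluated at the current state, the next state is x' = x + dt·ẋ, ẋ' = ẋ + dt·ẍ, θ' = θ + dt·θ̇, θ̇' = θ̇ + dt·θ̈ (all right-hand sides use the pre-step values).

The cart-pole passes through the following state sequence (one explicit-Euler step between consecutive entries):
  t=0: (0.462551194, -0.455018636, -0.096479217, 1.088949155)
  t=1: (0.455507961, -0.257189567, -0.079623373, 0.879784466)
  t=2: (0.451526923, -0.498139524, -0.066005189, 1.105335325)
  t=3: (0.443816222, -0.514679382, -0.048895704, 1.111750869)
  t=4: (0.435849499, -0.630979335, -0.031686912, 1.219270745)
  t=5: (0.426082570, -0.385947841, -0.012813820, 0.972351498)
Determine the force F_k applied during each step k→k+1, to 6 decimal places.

step 0→1:
  ẍ = (ẋ'−ẋ)/dt = (-0.257189567−-0.455018636)/0.015479 = 12.780481
  θ̈ = (θ̇'−θ̇)/dt = (0.879784466−1.088949155)/0.015479 = -13.512804
  sinθ=-0.096330, cosθ=0.995349
  F = (M+m)·ẍ + m·l·cosθ·θ̈ − m·l·sinθ·θ̇² = 9.665507 + -1.107688 − -0.009407 = 8.567227
step 1→2:
  ẍ = (ẋ'−ẋ)/dt = (-0.498139524−-0.257189567)/0.015479 = -15.566248
  θ̈ = (θ̇'−θ̇)/dt = (1.105335325−0.879784466)/0.015479 = 14.571410
  sinθ=-0.079539, cosθ=0.996832
  F = (M+m)·ẍ + m·l·cosθ·θ̈ − m·l·sinθ·θ̇² = -11.772302 + 1.196244 − -0.005070 = -10.570988
step 2→3:
  ẍ = (ẋ'−ẋ)/dt = (-0.514679382−-0.498139524)/0.015479 = -1.068535
  θ̈ = (θ̇'−θ̇)/dt = (1.111750869−1.105335325)/0.015479 = 0.414468
  sinθ=-0.065957, cosθ=0.997822
  F = (M+m)·ẍ + m·l·cosθ·θ̈ − m·l·sinθ·θ̇² = -0.808102 + 0.034060 − -0.006637 = -0.767406
step 3→4:
  ẍ = (ẋ'−ẋ)/dt = (-0.630979335−-0.514679382)/0.015479 = -7.513402
  θ̈ = (θ̇'−θ̇)/dt = (1.219270745−1.111750869)/0.015479 = 6.946177
  sinθ=-0.048876, cosθ=0.998805
  F = (M+m)·ẍ + m·l·cosθ·θ̈ − m·l·sinθ·θ̇² = -5.682168 + 0.571377 − -0.004975 = -5.105816
step 4→5:
  ẍ = (ẋ'−ẋ)/dt = (-0.385947841−-0.630979335)/0.015479 = 15.829930
  θ̈ = (θ̇'−θ̇)/dt = (0.972351498−1.219270745)/0.015479 = -15.951886
  sinθ=-0.031682, cosθ=0.999498
  F = (M+m)·ẍ + m·l·cosθ·θ̈ − m·l·sinθ·θ̇² = 11.971717 + -1.313077 − -0.003879 = 10.662519

F_0 = 8.567227 N
F_1 = -10.570988 N
F_2 = -0.767406 N
F_3 = -5.105816 N
F_4 = 10.662519 N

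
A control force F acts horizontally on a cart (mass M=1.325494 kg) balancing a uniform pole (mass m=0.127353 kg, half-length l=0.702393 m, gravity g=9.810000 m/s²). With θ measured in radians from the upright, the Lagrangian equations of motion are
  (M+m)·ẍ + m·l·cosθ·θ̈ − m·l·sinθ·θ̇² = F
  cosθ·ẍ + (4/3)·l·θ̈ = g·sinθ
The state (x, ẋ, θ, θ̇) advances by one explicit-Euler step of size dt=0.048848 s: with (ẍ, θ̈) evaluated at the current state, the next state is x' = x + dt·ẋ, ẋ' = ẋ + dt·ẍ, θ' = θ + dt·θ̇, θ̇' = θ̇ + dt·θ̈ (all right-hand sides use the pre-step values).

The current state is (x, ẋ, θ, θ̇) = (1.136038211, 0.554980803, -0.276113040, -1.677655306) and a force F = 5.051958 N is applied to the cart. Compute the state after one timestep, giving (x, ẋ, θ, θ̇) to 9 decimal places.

sinθ=-0.272617986, cosθ=0.962122359
temp = (F + m·l·θ̇²·sinθ)/(M+m) = (5.051958 + -0.068635583)/1.452847 = 3.430039375
θ̈ = (g·sinθ − cosθ·temp)/(l·(4/3 − m·cos²θ/(M+m))) = -6.792833522
ẍ = temp − m·l·θ̈·cosθ/(M+m) = 3.832432686
Euler: x'=1.136038211+0.048848·0.554980803=1.163147913, ẋ'=0.554980803+0.048848·3.832432686=0.742187475
       θ'=-0.276113040+0.048848·-1.677655306=-0.358063146, θ̇'=-1.677655306+0.048848·-6.792833522=-2.009471638

(1.163147913, 0.742187475, -0.358063146, -2.009471638)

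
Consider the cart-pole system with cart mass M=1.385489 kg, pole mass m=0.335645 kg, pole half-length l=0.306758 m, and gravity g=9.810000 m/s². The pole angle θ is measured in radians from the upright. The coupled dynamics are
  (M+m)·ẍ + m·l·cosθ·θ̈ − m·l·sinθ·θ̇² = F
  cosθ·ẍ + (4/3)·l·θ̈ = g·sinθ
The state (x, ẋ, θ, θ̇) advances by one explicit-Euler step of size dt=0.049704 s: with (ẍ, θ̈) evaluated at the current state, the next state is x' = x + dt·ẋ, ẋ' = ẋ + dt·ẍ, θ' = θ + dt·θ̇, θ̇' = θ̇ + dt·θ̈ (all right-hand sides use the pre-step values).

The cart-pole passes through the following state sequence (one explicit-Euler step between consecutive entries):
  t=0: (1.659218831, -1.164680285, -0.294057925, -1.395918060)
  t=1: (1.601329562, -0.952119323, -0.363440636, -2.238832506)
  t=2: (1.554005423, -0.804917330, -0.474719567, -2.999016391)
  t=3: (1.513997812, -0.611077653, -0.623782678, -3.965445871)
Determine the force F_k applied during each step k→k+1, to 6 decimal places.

F_0 = 5.747496 N
F_1 = 3.808868 N
F_2 = 5.354921 N

step 0→1:
  ẍ = (ẋ'−ẋ)/dt = (-0.952119323−-1.164680285)/0.049704 = 4.276536
  θ̈ = (θ̇'−θ̇)/dt = (-2.238832506−-1.395918060)/0.049704 = -16.958684
  sinθ=-0.289838, cosθ=0.957076
  F = (M+m)·ẍ + m·l·cosθ·θ̈ − m·l·sinθ·θ̇² = 7.360492 + -1.671146 − -0.058150 = 5.747496
step 1→2:
  ẍ = (ẋ'−ẋ)/dt = (-0.804917330−-0.952119323)/0.049704 = 2.961572
  θ̈ = (θ̇'−θ̇)/dt = (-2.999016391−-2.238832506)/0.049704 = -15.294219
  sinθ=-0.355492, cosθ=0.934679
  F = (M+m)·ẍ + m·l·cosθ·θ̈ − m·l·sinθ·θ̇² = 5.097263 + -1.471858 − -0.183463 = 3.808868
step 2→3:
  ẍ = (ẋ'−ẋ)/dt = (-0.611077653−-0.804917330)/0.049704 = 3.899881
  θ̈ = (θ̇'−θ̇)/dt = (-3.965445871−-2.999016391)/0.049704 = -19.443696
  sinθ=-0.457089, cosθ=0.889421
  F = (M+m)·ẍ + m·l·cosθ·θ̈ − m·l·sinθ·θ̇² = 6.712217 + -1.780583 − -0.423287 = 5.354921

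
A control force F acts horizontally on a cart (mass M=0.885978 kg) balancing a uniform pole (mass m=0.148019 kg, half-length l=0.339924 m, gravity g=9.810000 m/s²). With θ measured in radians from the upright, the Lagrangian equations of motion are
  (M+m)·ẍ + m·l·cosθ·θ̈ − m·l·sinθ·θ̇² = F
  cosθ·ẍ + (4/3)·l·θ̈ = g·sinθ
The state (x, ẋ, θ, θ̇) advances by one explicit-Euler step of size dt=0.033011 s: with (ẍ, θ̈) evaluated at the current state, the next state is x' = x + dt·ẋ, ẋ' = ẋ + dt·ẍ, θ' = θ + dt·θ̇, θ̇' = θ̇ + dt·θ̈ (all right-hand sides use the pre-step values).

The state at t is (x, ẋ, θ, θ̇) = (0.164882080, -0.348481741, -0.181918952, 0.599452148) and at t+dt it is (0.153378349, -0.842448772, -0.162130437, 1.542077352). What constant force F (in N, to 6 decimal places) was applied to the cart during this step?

ẍ = (ẋ'−ẋ)/dt = (-0.842448772−-0.348481741)/0.033011 = -14.963710
θ̈ = (θ̇'−θ̇)/dt = (1.542077352−0.599452148)/0.033011 = 28.554882
sinθ=-0.180917, cosθ=0.983498
F = (M+m)·ẍ + m·l·cosθ·θ̈ − m·l·sinθ·θ̇² = -15.472431 + 1.413036 − -0.003271 = -14.056124

F = -14.056124 N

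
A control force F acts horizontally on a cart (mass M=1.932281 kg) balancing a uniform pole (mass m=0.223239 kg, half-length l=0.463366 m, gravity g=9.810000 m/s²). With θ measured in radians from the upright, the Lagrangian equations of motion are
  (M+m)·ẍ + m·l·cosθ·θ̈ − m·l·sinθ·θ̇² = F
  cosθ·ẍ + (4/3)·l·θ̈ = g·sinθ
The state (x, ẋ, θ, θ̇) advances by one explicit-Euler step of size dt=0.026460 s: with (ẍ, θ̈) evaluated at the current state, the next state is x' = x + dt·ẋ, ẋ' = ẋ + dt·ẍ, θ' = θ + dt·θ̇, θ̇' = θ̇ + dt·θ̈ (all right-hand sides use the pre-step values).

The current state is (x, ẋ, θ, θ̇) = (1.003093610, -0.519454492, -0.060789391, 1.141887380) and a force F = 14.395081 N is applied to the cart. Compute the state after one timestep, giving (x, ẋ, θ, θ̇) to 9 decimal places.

(0.989348844, -0.326710108, -0.030575051, 0.804964879)

sinθ=-0.060751958, cosθ=0.998152894
temp = (F + m·l·θ̇²·sinθ)/(M+m) = (14.395081 + -0.008194096)/2.155520 = 6.674439070
θ̈ = (g·sinθ − cosθ·temp)/(l·(4/3 − m·cos²θ/(M+m))) = -12.733276675
ẍ = temp − m·l·θ̈·cosθ/(M+m) = 7.284368264
Euler: x'=1.003093610+0.026460·-0.519454492=0.989348844, ẋ'=-0.519454492+0.026460·7.284368264=-0.326710108
       θ'=-0.060789391+0.026460·1.141887380=-0.030575051, θ̇'=1.141887380+0.026460·-12.733276675=0.804964879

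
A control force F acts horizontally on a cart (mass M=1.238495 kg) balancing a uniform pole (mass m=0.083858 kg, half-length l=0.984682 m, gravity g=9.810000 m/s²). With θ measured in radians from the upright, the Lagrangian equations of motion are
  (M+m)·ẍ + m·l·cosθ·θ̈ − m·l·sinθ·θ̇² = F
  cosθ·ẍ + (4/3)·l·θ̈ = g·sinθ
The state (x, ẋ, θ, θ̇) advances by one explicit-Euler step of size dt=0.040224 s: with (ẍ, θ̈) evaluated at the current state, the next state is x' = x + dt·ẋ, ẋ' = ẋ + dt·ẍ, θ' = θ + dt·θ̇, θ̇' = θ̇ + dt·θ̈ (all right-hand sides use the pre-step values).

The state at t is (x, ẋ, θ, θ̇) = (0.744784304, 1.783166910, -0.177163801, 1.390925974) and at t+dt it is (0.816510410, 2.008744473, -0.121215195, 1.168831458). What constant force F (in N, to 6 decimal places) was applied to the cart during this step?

ẍ = (ẋ'−ẋ)/dt = (2.008744473−1.783166910)/0.040224 = 5.608034
θ̈ = (θ̇'−θ̇)/dt = (1.168831458−1.390925974)/0.040224 = -5.521443
sinθ=-0.176238, cosθ=0.984347
F = (M+m)·ẍ + m·l·cosθ·θ̈ − m·l·sinθ·θ̇² = 7.415801 + -0.448788 − -0.028155 = 6.995167

F = 6.995167 N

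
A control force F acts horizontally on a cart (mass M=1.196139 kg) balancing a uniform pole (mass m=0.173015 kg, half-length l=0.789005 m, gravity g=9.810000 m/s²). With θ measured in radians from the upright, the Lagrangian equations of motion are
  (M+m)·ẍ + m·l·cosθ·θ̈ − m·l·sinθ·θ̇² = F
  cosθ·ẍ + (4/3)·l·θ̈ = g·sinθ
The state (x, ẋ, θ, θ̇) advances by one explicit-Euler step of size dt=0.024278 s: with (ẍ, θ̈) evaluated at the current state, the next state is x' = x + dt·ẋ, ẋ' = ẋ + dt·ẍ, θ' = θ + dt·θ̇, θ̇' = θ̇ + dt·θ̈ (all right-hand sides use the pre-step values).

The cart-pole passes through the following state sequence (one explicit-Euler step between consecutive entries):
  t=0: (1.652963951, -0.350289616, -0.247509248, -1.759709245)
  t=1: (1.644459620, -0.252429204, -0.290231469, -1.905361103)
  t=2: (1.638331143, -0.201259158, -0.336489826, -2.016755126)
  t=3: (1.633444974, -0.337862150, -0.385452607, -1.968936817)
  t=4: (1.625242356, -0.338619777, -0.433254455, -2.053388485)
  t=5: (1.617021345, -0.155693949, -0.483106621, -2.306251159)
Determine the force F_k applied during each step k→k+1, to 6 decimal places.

F_0 = 4.828373 N
F_1 = 2.427402 N
F_2 = -7.266589 N
F_3 = -0.283767 N
F_4 = 9.267295 N

step 0→1:
  ẍ = (ẋ'−ẋ)/dt = (-0.252429204−-0.350289616)/0.024278 = 4.030827
  θ̈ = (θ̇'−θ̇)/dt = (-1.905361103−-1.759709245)/0.024278 = -5.999335
  sinθ=-0.244990, cosθ=0.969526
  F = (M+m)·ẍ + m·l·cosθ·θ̈ − m·l·sinθ·θ̇² = 5.518823 + -0.794010 − -0.103560 = 4.828373
step 1→2:
  ẍ = (ẋ'−ẋ)/dt = (-0.201259158−-0.252429204)/0.024278 = 2.107671
  θ̈ = (θ̇'−θ̇)/dt = (-2.016755126−-1.905361103)/0.024278 = -4.588270
  sinθ=-0.286174, cosθ=0.958178
  F = (M+m)·ẍ + m·l·cosθ·θ̈ − m·l·sinθ·θ̇² = 2.885727 + -0.600148 − -0.141824 = 2.427402
step 2→3:
  ẍ = (ẋ'−ẋ)/dt = (-0.337862150−-0.201259158)/0.024278 = -5.626616
  θ̈ = (θ̇'−θ̇)/dt = (-1.968936817−-2.016755126)/0.024278 = 1.969615
  sinθ=-0.330176, cosθ=0.943919
  F = (M+m)·ẍ + m·l·cosθ·θ̈ − m·l·sinθ·θ̇² = -7.703704 + 0.253793 − -0.183322 = -7.266589
step 3→4:
  ẍ = (ẋ'−ẋ)/dt = (-0.338619777−-0.337862150)/0.024278 = -0.031206
  θ̈ = (θ̇'−θ̇)/dt = (-2.053388485−-1.968936817)/0.024278 = -3.478527
  sinθ=-0.375979, cosθ=0.926628
  F = (M+m)·ẍ + m·l·cosθ·θ̈ − m·l·sinθ·θ̇² = -0.042726 + -0.440012 − -0.198971 = -0.283767
step 4→5:
  ẍ = (ẋ'−ẋ)/dt = (-0.155693949−-0.338619777)/0.024278 = 7.534633
  θ̈ = (θ̇'−θ̇)/dt = (-2.306251159−-2.053388485)/0.024278 = -10.415301
  sinθ=-0.419827, cosθ=0.907604
  F = (M+m)·ẍ + m·l·cosθ·θ̈ − m·l·sinθ·θ̇² = 10.316073 + -1.290422 − -0.241644 = 9.267295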